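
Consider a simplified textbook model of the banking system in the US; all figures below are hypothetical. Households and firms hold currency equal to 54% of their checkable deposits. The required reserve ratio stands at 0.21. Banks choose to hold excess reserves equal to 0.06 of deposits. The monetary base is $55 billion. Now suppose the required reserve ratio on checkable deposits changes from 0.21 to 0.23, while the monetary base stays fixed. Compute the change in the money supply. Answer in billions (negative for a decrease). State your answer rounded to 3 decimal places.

Initially m₁ = (1 + 0.54) / (0.21 + 0.06 + 0.54) ≈ 1.901235, so M₁ = 1.901235 × 55 ≈ 104.5679 billion.
After the change m₂ = (1 + 0.54) / (0.23 + 0.06 + 0.54) ≈ 1.855422, so M₂ = 1.855422 × 55 ≈ 102.0482 billion.
ΔM = M₂ − M₁ = 102.0482 − 104.5679 = -2.5197 billion.

-2.520 billion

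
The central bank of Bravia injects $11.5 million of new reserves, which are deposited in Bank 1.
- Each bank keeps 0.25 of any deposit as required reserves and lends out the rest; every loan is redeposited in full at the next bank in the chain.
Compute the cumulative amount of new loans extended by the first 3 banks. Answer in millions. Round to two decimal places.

Bank i lends (1 − rr)^i of the original deposit: Bank 1 lends 11.5·0.7500 = 8.6250, Bank 2 lends 11.5·0.7500² ≈ 6.4688, and so on.
Summing a geometric series: total = 11.5·[0.7500·(1 − 0.7500^3) / (1 − 0.7500)] ≈ 19.9453 million.

$19.95 million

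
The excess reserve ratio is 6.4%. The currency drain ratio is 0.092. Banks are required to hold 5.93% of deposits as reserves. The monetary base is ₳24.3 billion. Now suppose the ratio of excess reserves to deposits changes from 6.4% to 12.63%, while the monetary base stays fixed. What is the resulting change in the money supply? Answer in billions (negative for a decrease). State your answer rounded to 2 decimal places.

-27.66 billion

Initially m₁ = (1 + 0.092) / (0.0593 + 0.064 + 0.092) ≈ 5.07199, so M₁ = 5.07199 × 24.3 ≈ 123.2494 billion.
After the change m₂ = (1 + 0.092) / (0.0593 + 0.1263 + 0.092) ≈ 3.93372, so M₂ = 3.93372 × 24.3 ≈ 95.5894 billion.
ΔM = M₂ − M₁ = 95.5894 − 123.2494 = -27.66 billion.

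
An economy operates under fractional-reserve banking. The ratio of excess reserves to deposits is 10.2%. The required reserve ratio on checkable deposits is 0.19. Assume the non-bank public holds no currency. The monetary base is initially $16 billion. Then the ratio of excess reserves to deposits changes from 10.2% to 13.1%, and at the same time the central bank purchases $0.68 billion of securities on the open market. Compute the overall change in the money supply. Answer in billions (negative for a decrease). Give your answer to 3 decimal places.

Before: m₁ = 1 / (0.19 + 0.102) ≈ 3.424658, MB₁ = 16, so M₁ = 3.424658 × 16 ≈ 54.7945 billion.
After: m₂ = 1 / (0.19 + 0.131) ≈ 3.115265, MB₂ = 16 + 0.68 = 16.68, so M₂ = 3.115265 × 16.68 ≈ 51.9626 billion.
ΔM = M₂ − M₁ = 51.9626 − 54.7945 = -2.8319 billion.

-2.832 billion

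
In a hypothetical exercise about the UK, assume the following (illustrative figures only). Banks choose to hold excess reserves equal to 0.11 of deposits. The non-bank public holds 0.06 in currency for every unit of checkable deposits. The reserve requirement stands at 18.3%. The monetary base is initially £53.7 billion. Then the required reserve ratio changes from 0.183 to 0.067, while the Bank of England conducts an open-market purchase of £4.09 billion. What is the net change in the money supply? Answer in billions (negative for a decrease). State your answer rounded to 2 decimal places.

Before: m₁ = (1 + 0.06) / (0.183 + 0.11 + 0.06) ≈ 3.00283, MB₁ = 53.7, so M₁ = 3.00283 × 53.7 ≈ 161.252 billion.
After: m₂ = (1 + 0.06) / (0.067 + 0.11 + 0.06) ≈ 4.47257, MB₂ = 53.7 + 4.09 = 57.79, so M₂ = 4.47257 × 57.79 ≈ 258.4698 billion.
ΔM = M₂ − M₁ = 258.4698 − 161.252 = 97.2178 billion.

£97.22 billion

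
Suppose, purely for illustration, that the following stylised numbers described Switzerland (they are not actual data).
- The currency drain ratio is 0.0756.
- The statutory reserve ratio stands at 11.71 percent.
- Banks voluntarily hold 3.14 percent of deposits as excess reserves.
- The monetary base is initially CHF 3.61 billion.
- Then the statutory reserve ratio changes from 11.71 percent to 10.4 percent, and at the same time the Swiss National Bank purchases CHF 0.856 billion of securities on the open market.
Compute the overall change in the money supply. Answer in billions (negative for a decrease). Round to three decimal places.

Before: m₁ = (1 + 0.0756) / (0.1171 + 0.0314 + 0.0756) ≈ 4.79964, MB₁ = 3.61, so M₁ = 4.79964 × 3.61 ≈ 17.3267 billion.
After: m₂ = (1 + 0.0756) / (0.104 + 0.0314 + 0.0756) ≈ 5.09763, MB₂ = 3.61 + 0.856 = 4.466, so M₂ = 5.09763 × 4.466 ≈ 22.766 billion.
ΔM = M₂ − M₁ = 22.766 − 17.3267 = 5.4393 billion.

CHF 5.439 billion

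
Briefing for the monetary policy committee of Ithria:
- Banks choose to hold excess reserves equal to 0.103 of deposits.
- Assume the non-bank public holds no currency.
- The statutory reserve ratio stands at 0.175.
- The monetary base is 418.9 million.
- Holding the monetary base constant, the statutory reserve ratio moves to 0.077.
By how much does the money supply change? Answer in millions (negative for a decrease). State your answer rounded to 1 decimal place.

820.4 million

Initially m₁ = 1 / (0.175 + 0.103) ≈ 3.59712, so M₁ = 3.59712 × 418.9 ≈ 1506.8336 million.
After the change m₂ = 1 / (0.077 + 0.103) ≈ 5.55556, so M₂ = 5.55556 × 418.9 ≈ 2327.2241 million.
ΔM = M₂ − M₁ = 2327.2241 − 1506.8336 = 820.3905 million.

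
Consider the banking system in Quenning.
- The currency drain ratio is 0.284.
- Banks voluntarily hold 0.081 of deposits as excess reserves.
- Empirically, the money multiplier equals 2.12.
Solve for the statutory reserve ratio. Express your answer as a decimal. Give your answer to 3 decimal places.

0.241

Using m = 2.12. Since m = (1 + c)/(c + rr + e), the denominator satisfies c + rr + e = (1 + c)/m = (1 + 0.284) / 2.12 ≈ 0.605660.
With c = 0.284 and e = 0.081, the statutory reserve ratio is 0.605660 − 0.284 − 0.081 = 0.24066.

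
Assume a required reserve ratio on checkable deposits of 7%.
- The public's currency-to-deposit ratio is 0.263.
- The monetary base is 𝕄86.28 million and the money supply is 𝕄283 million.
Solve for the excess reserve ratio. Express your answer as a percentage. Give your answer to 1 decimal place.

5.2%

Using m = M/MB = 283/86.28 ≈ 3.280019. Since m = (1 + c)/(c + rr + e), the denominator satisfies c + rr + e = (1 + c)/m = (1 + 0.263) / 3.280019 ≈ 0.385059.
With c = 0.263 and rr = 0.07, the excess reserve ratio is 0.385059 − 0.263 − 0.07 = 0.052059.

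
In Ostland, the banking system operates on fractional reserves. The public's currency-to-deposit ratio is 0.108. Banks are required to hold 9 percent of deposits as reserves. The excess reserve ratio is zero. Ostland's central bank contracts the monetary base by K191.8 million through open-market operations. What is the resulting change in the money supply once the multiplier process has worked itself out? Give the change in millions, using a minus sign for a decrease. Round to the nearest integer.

The money multiplier is m = (1 + c) / (rr + c) = (1 + 0.108) / (0.09 + 0.108) ≈ 5.5960.
The sale removes 191.8 million of base, so ΔM = m × ΔMB = 5.5960 × (−191.8) = -1073.3128 million.

-1073 million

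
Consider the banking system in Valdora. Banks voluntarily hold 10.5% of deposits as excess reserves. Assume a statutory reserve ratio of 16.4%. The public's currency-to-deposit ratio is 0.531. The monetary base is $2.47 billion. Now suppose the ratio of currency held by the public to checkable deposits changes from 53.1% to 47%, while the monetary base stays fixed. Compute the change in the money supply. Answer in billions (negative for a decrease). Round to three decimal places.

Initially m₁ = (1 + 0.531) / (0.164 + 0.105 + 0.531) = 1.91375, so M₁ = 1.91375 × 2.47 ≈ 4.727 billion.
After the change m₂ = (1 + 0.47) / (0.164 + 0.105 + 0.47) ≈ 1.98917, so M₂ = 1.98917 × 2.47 ≈ 4.9132 billion.
ΔM = M₂ − M₁ = 4.9132 − 4.727 = 0.1862 billion.

$0.186 billion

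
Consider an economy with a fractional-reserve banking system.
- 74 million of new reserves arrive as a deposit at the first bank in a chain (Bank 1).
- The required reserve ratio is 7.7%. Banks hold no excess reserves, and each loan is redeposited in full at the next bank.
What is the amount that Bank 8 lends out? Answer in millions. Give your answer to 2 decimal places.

Each bank lends a fraction (1 − rr) = 0.9230 of the deposit it receives, so Bank 8 receives 74·0.9230^7 and lends 74·0.9230^8 ≈ 38.9803 million.

38.98 million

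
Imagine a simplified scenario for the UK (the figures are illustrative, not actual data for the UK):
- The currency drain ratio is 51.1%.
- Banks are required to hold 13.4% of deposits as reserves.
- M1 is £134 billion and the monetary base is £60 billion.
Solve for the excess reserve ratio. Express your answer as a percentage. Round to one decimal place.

Using m = M/MB = 134/60 ≈ 2.233333. Since m = (1 + c)/(c + rr + e), the denominator satisfies c + rr + e = (1 + c)/m = (1 + 0.511) / 2.233333 ≈ 0.676567.
With c = 0.511 and rr = 0.134, the excess reserve ratio is 0.676567 − 0.511 − 0.134 = 0.031567.

3.2%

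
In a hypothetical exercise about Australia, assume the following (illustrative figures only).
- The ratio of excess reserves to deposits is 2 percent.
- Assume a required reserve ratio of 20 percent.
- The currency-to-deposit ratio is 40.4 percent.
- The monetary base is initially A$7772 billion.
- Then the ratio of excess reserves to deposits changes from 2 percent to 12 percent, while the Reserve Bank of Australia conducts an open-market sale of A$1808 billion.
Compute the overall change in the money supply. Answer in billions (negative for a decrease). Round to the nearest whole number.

Before: m₁ = (1 + 0.404) / (0.2 + 0.02 + 0.404) = 2.25, MB₁ = 7772, so M₁ = 2.25 × 7772 = 17487 billion.
After: m₂ = (1 + 0.404) / (0.2 + 0.12 + 0.404) ≈ 1.93923, MB₂ = 7772 − 1808 = 5964, so M₂ = 1.93923 × 5964 ≈ 11565.5677 billion.
ΔM = M₂ − M₁ = 11565.5677 − 17487 = -5921.4323 billion.

-5921 billion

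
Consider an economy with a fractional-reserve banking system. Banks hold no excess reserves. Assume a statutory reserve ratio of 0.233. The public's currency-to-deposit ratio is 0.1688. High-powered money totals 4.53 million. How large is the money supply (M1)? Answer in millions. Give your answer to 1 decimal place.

13.2 million

The money multiplier is m = (1 + c) / (rr + c) = (1 + 0.1688) / (0.233 + 0.1688) ≈ 2.9089.
So M = m × MB = 2.9089 × 4.53 ≈ 13.1773 million.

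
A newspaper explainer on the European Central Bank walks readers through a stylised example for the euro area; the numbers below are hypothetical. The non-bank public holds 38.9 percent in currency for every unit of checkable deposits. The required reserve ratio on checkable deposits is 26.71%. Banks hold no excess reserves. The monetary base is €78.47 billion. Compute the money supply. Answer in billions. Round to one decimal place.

The money multiplier is m = (1 + c) / (rr + c) = (1 + 0.389) / (0.2671 + 0.389) ≈ 2.1171.
So M = m × MB = 2.1171 × 78.47 ≈ 166.1288 billion.

€166.1 billion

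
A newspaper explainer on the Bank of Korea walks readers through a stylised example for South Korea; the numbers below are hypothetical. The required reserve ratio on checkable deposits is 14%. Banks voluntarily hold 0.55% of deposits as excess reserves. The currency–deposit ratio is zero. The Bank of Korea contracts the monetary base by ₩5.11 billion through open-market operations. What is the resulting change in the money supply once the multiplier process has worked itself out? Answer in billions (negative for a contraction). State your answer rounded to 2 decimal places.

-35.12 billion

The money multiplier is m = 1 / (rr + e) = 1 / (0.14 + 0.0055) ≈ 6.8729.
The sale removes 5.11 billion of base, so ΔM = m × ΔMB = 6.8729 × (−5.11) ≈ -35.1205 billion.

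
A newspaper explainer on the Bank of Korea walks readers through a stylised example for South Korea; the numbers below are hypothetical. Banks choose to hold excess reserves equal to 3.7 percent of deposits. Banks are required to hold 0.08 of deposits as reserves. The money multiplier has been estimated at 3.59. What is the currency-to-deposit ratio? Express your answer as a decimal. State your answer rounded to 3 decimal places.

Using m = 3.59. From m = (1 + c)/(c + rr + e), rearranging gives 1 + c = m·(c + rr + e), so c·(1 − m) = m·(rr + e) − 1.
Hence c = [m·(rr + e) − 1]/(1 − m) = [3.59 × (0.08 + 0.037) − 1] / (1 − 3.59) ≈ 0.223927.

0.224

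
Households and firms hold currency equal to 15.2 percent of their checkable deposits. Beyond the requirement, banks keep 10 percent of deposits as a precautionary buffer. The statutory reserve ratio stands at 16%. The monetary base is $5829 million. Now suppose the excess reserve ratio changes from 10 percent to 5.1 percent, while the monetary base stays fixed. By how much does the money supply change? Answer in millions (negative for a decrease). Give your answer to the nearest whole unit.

Initially m₁ = (1 + 0.152) / (0.16 + 0.1 + 0.152) ≈ 2.79612, so M₁ = 2.79612 × 5829 ≈ 16298.5835 million.
After the change m₂ = (1 + 0.152) / (0.16 + 0.051 + 0.152) ≈ 3.17355, so M₂ = 3.17355 × 5829 ≈ 18498.623 million.
ΔM = M₂ − M₁ = 18498.623 − 16298.5835 = 2200.0395 million.

$2200 million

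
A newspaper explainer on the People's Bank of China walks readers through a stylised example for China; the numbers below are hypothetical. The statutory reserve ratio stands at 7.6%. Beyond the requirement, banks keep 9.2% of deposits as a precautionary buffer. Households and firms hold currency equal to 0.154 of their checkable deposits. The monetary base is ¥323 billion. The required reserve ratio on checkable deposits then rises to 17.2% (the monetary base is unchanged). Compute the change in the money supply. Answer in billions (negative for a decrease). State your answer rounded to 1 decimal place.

Initially m₁ = (1 + 0.154) / (0.076 + 0.092 + 0.154) ≈ 3.58385, so M₁ = 3.58385 × 323 ≈ 1157.5836 billion.
After the change m₂ = (1 + 0.154) / (0.172 + 0.092 + 0.154) ≈ 2.76077, so M₂ = 2.76077 × 323 ≈ 891.7287 billion.
ΔM = M₂ − M₁ = 891.7287 − 1157.5836 = -265.8549 billion.

-265.9 billion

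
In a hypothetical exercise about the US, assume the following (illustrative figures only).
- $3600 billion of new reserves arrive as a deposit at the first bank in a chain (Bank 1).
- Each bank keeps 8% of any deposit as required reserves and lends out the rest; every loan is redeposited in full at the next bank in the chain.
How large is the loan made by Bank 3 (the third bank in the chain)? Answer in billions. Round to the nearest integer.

Each bank lends a fraction (1 − rr) = 0.9200 of the deposit it receives, so Bank 3 receives 3600·0.9200^2 and lends 3600·0.9200^3 = 2803.2768 billion.

$2803 billion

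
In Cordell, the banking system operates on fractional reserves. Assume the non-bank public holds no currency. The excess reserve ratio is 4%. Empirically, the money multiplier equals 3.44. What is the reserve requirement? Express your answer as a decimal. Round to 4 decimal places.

Using m = 3.44. Since m = (1 + c)/(c + rr + e), the denominator satisfies c + rr + e = (1 + c)/m = (1 + 0) / 3.44 ≈ 0.290698.
With c = 0 and e = 0.04, the reserve requirement is 0.290698 − 0 − 0.04 = 0.250698.

0.2507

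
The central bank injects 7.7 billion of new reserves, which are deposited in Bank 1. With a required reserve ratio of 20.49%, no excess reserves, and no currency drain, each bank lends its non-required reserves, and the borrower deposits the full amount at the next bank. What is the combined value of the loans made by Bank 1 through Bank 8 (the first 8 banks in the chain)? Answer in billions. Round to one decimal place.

25.1 billion

Bank i lends (1 − rr)^i of the original deposit: Bank 1 lends 7.7·0.7951 ≈ 6.1223, Bank 2 lends 7.7·0.7951² ≈ 4.8678, and so on.
Summing a geometric series: total = 7.7·[0.7951·(1 − 0.7951^8) / (1 − 0.7951)] ≈ 25.1068 billion.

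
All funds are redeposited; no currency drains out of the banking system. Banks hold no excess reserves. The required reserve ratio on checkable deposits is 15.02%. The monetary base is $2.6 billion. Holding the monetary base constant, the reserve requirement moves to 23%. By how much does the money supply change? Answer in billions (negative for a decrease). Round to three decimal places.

Initially m₁ = 1 / (0.1502) ≈ 6.65779, so M₁ = 6.65779 × 2.6 ≈ 17.3103 billion.
After the change m₂ = 1 / (0.23) ≈ 4.34783, so M₂ = 4.34783 × 2.6 ≈ 11.3044 billion.
ΔM = M₂ − M₁ = 11.3044 − 17.3103 = -6.0059 billion.

-6.006 billion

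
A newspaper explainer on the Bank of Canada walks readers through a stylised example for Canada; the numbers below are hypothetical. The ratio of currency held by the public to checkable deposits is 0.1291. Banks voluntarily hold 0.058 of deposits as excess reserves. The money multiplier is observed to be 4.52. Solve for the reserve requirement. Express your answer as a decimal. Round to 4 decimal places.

Using m = 4.52. Since m = (1 + c)/(c + rr + e), the denominator satisfies c + rr + e = (1 + c)/m = (1 + 0.1291) / 4.52 ≈ 0.249801.
With c = 0.1291 and e = 0.058, the reserve requirement is 0.249801 − 0.1291 − 0.058 = 0.062701.

0.0627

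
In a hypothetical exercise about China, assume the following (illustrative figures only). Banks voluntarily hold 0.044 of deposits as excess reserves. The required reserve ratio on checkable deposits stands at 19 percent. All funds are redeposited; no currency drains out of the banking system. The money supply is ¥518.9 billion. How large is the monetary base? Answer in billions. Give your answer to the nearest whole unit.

The money multiplier is m = 1 / (rr + e) = 1 / (0.19 + 0.044) ≈ 4.2735.
MB = M / m = 518.9 / 4.2735 ≈ 121.4227 billion.

¥121 billion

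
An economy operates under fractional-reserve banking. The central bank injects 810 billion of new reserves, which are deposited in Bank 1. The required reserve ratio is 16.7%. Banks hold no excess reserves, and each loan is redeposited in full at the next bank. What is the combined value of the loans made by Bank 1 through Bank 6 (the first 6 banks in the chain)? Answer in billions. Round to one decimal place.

Bank i lends (1 − rr)^i of the original deposit: Bank 1 lends 810·0.8330 = 674.7300, Bank 2 lends 810·0.8330² ≈ 562.0501, and so on.
Summing a geometric series: total = 810·[0.8330·(1 − 0.8330^6) / (1 − 0.8330)] ≈ 2690.4555 billion.

2690.5 billion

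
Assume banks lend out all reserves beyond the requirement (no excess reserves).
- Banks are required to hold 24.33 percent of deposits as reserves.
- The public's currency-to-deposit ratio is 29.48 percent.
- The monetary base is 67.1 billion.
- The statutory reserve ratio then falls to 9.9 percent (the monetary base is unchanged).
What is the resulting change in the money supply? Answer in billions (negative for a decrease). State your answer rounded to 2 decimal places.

59.16 billion

Initially m₁ = (1 + 0.2948) / (0.2433 + 0.2948) ≈ 2.40624, so M₁ = 2.40624 × 67.1 ≈ 161.4587 billion.
After the change m₂ = (1 + 0.2948) / (0.099 + 0.2948) ≈ 3.28796, so M₂ = 3.28796 × 67.1 ≈ 220.6221 billion.
ΔM = M₂ − M₁ = 220.6221 − 161.4587 = 59.1634 billion.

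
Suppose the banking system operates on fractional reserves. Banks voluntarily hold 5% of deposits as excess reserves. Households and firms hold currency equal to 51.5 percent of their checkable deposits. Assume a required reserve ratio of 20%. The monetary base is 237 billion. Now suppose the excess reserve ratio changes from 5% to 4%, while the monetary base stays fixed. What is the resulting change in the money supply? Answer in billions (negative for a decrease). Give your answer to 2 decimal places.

Initially m₁ = (1 + 0.515) / (0.2 + 0.05 + 0.515) ≈ 1.980392, so M₁ = 1.980392 × 237 ≈ 469.3529 billion.
After the change m₂ = (1 + 0.515) / (0.2 + 0.04 + 0.515) ≈ 2.006623, so M₂ = 2.006623 × 237 ≈ 475.5697 billion.
ΔM = M₂ − M₁ = 475.5697 − 469.3529 = 6.2168 billion.

6.22 billion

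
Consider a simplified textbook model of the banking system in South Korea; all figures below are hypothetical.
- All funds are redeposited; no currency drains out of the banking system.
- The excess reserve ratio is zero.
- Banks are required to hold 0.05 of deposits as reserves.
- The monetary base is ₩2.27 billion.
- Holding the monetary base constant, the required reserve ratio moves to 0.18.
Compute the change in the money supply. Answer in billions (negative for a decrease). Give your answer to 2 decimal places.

-32.79 billion

Initially m₁ = 1 / (0.05) = 20, so M₁ = 20 × 2.27 = 45.4 billion.
After the change m₂ = 1 / (0.18) ≈ 5.5556, so M₂ = 5.5556 × 2.27 ≈ 12.6112 billion.
ΔM = M₂ − M₁ = 12.6112 − 45.4 = -32.7888 billion.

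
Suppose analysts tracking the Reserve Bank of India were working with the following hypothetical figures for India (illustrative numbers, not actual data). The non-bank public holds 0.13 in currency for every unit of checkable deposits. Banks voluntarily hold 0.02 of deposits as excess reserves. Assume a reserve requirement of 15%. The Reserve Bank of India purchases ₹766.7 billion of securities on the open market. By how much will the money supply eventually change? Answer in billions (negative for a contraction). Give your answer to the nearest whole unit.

The money multiplier is m = (1 + c) / (rr + e + c) = (1 + 0.13) / (0.15 + 0.02 + 0.13) ≈ 3.7667.
The purchase adds 766.7 billion of base, so ΔM = m × ΔMB = 3.7667 × (+766.7) ≈ 2887.9289 billion.

₹2888 billion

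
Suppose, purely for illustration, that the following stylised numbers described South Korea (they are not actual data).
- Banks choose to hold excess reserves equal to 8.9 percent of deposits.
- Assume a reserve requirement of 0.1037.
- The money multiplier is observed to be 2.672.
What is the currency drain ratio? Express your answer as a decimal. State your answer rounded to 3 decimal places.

0.290

Using m = 2.672. From m = (1 + c)/(c + rr + e), rearranging gives 1 + c = m·(c + rr + e), so c·(1 − m) = m·(rr + e) − 1.
Hence c = [m·(rr + e) − 1]/(1 − m) = [2.672 × (0.1037 + 0.089) − 1] / (1 − 2.672) ≈ 0.290135.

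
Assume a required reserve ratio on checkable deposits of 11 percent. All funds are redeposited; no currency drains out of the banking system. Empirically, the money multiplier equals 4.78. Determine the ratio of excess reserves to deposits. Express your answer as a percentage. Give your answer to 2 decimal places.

Using m = 4.78. Since m = (1 + c)/(c + rr + e), the denominator satisfies c + rr + e = (1 + c)/m = (1 + 0) / 4.78 ≈ 0.209205.
With c = 0 and rr = 0.11, the ratio of excess reserves to deposits is 0.209205 − 0 − 0.11 = 0.099205.

9.92%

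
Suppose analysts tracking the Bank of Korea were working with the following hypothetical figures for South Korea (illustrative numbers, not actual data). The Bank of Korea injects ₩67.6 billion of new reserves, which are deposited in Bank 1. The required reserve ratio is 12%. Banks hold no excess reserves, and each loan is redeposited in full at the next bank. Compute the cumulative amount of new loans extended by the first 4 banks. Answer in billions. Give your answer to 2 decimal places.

Bank i lends (1 − rr)^i of the original deposit: Bank 1 lends 67.6·0.8800 = 59.4880, Bank 2 lends 67.6·0.8800² ≈ 52.3494, and so on.
Summing a geometric series: total = 67.6·[0.8800·(1 − 0.8800^4) / (1 − 0.8800)] ≈ 198.4444 billion.

₩198.44 billion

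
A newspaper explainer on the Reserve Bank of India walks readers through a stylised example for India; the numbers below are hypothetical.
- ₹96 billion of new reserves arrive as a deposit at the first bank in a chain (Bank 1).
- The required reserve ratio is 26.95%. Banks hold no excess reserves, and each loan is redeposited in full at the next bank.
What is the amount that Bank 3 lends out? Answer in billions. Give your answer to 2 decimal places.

₹37.42 billion

Each bank lends a fraction (1 − rr) = 0.7305 of the deposit it receives, so Bank 3 receives 96·0.7305^2 and lends 96·0.7305^3 ≈ 37.4224 billion.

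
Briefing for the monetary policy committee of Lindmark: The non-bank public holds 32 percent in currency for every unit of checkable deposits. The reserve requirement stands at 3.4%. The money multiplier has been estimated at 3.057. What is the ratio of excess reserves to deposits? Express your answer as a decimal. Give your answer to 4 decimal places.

0.0778

Using m = 3.057. Since m = (1 + c)/(c + rr + e), the denominator satisfies c + rr + e = (1 + c)/m = (1 + 0.32) / 3.057 ≈ 0.431796.
With c = 0.32 and rr = 0.034, the ratio of excess reserves to deposits is 0.431796 − 0.32 − 0.034 = 0.077796.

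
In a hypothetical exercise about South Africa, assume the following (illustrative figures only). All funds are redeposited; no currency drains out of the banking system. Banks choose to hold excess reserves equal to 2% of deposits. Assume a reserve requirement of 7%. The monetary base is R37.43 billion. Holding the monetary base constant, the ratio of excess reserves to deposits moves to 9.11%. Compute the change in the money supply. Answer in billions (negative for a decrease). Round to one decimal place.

Initially m₁ = 1 / (0.07 + 0.02) ≈ 11.1111, so M₁ = 11.1111 × 37.43 ≈ 415.8885 billion.
After the change m₂ = 1 / (0.07 + 0.0911) ≈ 6.2073, so M₂ = 6.2073 × 37.43 ≈ 232.3392 billion.
ΔM = M₂ − M₁ = 232.3392 − 415.8885 = -183.5493 billion.

-183.5 billion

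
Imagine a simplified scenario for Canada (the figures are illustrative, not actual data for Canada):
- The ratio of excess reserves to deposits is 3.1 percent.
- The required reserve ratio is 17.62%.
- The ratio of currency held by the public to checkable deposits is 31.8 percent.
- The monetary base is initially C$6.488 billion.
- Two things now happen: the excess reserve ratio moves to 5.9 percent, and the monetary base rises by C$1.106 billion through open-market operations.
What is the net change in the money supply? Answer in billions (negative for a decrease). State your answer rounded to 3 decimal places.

Before: m₁ = (1 + 0.318) / (0.1762 + 0.031 + 0.318) ≈ 2.50952, MB₁ = 6.488, so M₁ = 2.50952 × 6.488 ≈ 16.2818 billion.
After: m₂ = (1 + 0.318) / (0.1762 + 0.059 + 0.318) ≈ 2.38250, MB₂ = 6.488 + 1.106 = 7.594, so M₂ = 2.38250 × 7.594 ≈ 18.0927 billion.
ΔM = M₂ − M₁ = 18.0927 − 16.2818 = 1.8109 billion.

C$1.811 billion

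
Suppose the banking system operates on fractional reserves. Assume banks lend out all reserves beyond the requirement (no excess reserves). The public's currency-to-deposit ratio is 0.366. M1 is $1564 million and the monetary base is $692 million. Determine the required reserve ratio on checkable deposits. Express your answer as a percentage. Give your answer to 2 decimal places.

Using m = M/MB = 1564/692 ≈ 2.260116. Since m = (1 + c)/(c + rr + e), the denominator satisfies c + rr + e = (1 + c)/m = (1 + 0.366) / 2.260116 ≈ 0.604394.
With c = 0.366 and e = 0, the required reserve ratio on checkable deposits is 0.604394 − 0.366 − 0 = 0.238394.

23.84%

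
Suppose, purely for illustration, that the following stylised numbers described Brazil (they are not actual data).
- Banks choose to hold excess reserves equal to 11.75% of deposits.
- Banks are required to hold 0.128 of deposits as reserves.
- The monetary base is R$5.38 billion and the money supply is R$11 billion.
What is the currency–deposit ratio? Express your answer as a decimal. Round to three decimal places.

Using m = M/MB = 11/5.38 ≈ 2.044610. From m = (1 + c)/(c + rr + e), rearranging gives 1 + c = m·(c + rr + e), so c·(1 − m) = m·(rr + e) − 1.
Hence c = [m·(rr + e) − 1]/(1 − m) = [2.044610 × (0.128 + 0.1175) − 1] / (1 − 2.044610) ≈ 0.476779.

0.477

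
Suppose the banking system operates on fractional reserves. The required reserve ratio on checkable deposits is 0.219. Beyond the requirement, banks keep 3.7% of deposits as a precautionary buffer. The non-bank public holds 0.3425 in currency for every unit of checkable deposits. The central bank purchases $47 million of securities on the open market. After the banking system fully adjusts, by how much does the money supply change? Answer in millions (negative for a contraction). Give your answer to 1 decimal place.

$105.4 million

The money multiplier is m = (1 + c) / (rr + e + c) = (1 + 0.3425) / (0.219 + 0.037 + 0.3425) ≈ 2.2431.
The purchase adds 47 million of base, so ΔM = m × ΔMB = 2.2431 × (+47) = 105.4257 million.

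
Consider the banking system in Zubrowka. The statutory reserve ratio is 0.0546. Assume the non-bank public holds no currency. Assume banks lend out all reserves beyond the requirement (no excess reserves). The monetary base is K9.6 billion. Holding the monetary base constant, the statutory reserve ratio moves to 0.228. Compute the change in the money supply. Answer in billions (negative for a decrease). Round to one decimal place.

-133.7 billion

Initially m₁ = 1 / (0.0546) ≈ 18.3150, so M₁ = 18.3150 × 9.6 = 175.824 billion.
After the change m₂ = 1 / (0.228) ≈ 4.3860, so M₂ = 4.3860 × 9.6 = 42.1056 billion.
ΔM = M₂ − M₁ = 42.1056 − 175.824 = -133.7184 billion.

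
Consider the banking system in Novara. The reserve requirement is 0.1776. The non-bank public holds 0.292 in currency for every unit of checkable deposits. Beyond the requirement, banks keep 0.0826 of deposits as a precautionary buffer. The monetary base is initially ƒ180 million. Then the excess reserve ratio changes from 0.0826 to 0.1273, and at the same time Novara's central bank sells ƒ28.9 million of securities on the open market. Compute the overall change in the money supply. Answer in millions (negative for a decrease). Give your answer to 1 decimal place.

-94.1 million

Before: m₁ = (1 + 0.292) / (0.1776 + 0.0826 + 0.292) ≈ 2.33973, MB₁ = 180, so M₁ = 2.33973 × 180 = 421.1514 million.
After: m₂ = (1 + 0.292) / (0.1776 + 0.1273 + 0.292) ≈ 2.16452, MB₂ = 180 − 28.9 = 151.1, so M₂ = 2.16452 × 151.1 ≈ 327.059 million.
ΔM = M₂ − M₁ = 327.059 − 421.1514 = -94.0924 million.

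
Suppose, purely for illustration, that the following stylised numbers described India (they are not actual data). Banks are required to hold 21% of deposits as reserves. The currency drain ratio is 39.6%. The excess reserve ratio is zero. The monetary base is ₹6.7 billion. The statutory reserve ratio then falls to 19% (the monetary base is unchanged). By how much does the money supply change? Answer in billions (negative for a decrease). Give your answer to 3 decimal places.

₹0.527 billion

Initially m₁ = (1 + 0.396) / (0.21 + 0.396) ≈ 2.30363, so M₁ = 2.30363 × 6.7 ≈ 15.4343 billion.
After the change m₂ = (1 + 0.396) / (0.19 + 0.396) ≈ 2.38225, so M₂ = 2.38225 × 6.7 ≈ 15.9611 billion.
ΔM = M₂ − M₁ = 15.9611 − 15.4343 = 0.5268 billion.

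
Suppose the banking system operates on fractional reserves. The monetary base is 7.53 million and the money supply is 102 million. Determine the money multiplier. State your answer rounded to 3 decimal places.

13.546

The money multiplier is m = M / MB = 102 / 7.53 ≈ 13.54582.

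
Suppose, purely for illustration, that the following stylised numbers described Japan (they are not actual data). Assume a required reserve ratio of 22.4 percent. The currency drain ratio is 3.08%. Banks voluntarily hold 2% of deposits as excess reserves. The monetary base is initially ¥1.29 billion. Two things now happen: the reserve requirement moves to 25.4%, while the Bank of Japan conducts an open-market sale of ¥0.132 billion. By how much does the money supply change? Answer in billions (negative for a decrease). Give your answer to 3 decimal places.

-0.923 billion

Before: m₁ = (1 + 0.0308) / (0.224 + 0.02 + 0.0308) ≈ 3.75109, MB₁ = 1.29, so M₁ = 3.75109 × 1.29 ≈ 4.8389 billion.
After: m₂ = (1 + 0.0308) / (0.254 + 0.02 + 0.0308) ≈ 3.38189, MB₂ = 1.29 − 0.132 = 1.158, so M₂ = 3.38189 × 1.158 ≈ 3.9162 billion.
ΔM = M₂ − M₁ = 3.9162 − 4.8389 = -0.9227 billion.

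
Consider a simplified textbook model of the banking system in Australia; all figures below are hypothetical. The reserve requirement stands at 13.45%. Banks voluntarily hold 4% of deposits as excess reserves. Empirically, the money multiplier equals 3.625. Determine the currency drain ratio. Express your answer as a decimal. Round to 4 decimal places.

Using m = 3.625. From m = (1 + c)/(c + rr + e), rearranging gives 1 + c = m·(c + rr + e), so c·(1 − m) = m·(rr + e) − 1.
Hence c = [m·(rr + e) − 1]/(1 − m) = [3.625 × (0.1345 + 0.04) − 1] / (1 − 3.625) ≈ 0.139976.

0.1400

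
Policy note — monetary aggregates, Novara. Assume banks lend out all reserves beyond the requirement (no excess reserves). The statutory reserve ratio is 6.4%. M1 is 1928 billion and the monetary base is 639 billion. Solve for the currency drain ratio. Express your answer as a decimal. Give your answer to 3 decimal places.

Using m = M/MB = 1928/639 ≈ 3.017214. From m = (1 + c)/(c + rr + e), rearranging gives 1 + c = m·(c + rr + e), so c·(1 − m) = m·(rr + e) − 1.
Hence c = [m·(rr + e) − 1]/(1 − m) = [3.017214 × (0.064 + 0) − 1] / (1 − 3.017214) ≈ 0.400006.

0.400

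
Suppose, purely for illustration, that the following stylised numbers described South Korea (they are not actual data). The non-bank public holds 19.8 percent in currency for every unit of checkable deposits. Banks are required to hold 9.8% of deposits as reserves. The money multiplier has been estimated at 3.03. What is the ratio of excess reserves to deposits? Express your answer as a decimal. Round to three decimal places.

Using m = 3.03. Since m = (1 + c)/(c + rr + e), the denominator satisfies c + rr + e = (1 + c)/m = (1 + 0.198) / 3.03 ≈ 0.395380.
With c = 0.198 and rr = 0.098, the ratio of excess reserves to deposits is 0.395380 − 0.198 − 0.098 = 0.09938.

0.099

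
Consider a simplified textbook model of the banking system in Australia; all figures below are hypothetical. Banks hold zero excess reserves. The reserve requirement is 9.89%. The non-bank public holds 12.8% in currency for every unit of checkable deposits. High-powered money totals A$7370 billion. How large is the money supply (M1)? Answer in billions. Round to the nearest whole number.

A$36639 billion

The money multiplier is m = (1 + c) / (rr + c) = (1 + 0.128) / (0.0989 + 0.128) ≈ 4.97135.
So M = m × MB = 4.97135 × 7370 = 36638.8495 billion.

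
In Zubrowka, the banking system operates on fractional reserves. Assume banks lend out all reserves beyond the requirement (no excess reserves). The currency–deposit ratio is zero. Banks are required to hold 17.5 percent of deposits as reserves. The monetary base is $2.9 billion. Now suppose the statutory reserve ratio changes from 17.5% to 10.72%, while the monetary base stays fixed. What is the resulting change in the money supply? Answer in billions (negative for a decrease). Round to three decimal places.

Initially m₁ = 1 / (0.175) ≈ 5.71429, so M₁ = 5.71429 × 2.9 ≈ 16.5714 billion.
After the change m₂ = 1 / (0.1072) ≈ 9.32836, so M₂ = 9.32836 × 2.9 ≈ 27.0522 billion.
ΔM = M₂ − M₁ = 27.0522 − 16.5714 = 10.4808 billion.

$10.481 billion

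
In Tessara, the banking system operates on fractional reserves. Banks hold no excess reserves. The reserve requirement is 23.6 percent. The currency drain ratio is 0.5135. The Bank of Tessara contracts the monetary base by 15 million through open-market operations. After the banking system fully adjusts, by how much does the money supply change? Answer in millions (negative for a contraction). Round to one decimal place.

The money multiplier is m = (1 + c) / (rr + c) = (1 + 0.5135) / (0.236 + 0.5135) ≈ 2.0193.
The sale removes 15 million of base, so ΔM = m × ΔMB = 2.0193 × (−15) = -30.2895 million.

-30.3 million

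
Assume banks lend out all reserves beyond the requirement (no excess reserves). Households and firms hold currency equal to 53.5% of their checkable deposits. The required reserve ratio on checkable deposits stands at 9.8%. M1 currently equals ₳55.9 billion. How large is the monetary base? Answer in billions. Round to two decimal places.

The money multiplier is m = (1 + c) / (rr + c) = (1 + 0.535) / (0.098 + 0.535) ≈ 2.42496.
MB = M / m = 55.9 / 2.42496 ≈ 23.0519 billion.

₳23.05 billion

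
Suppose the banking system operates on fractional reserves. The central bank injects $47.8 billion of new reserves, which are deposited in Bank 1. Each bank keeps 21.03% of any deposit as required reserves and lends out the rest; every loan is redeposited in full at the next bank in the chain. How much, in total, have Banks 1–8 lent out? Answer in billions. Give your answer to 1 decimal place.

$152.3 billion

Bank i lends (1 − rr)^i of the original deposit: Bank 1 lends 47.8·0.7897 ≈ 37.7477, Bank 2 lends 47.8·0.7897² ≈ 29.8093, and so on.
Summing a geometric series: total = 47.8·[0.7897·(1 − 0.7897^8) / (1 − 0.7897)] ≈ 152.3457 billion.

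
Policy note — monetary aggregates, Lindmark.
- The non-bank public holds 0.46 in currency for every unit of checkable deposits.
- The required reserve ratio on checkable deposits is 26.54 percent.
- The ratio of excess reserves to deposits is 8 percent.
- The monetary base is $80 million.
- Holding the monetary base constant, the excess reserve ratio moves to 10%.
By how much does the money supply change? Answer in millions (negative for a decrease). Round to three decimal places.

Initially m₁ = (1 + 0.46) / (0.2654 + 0.08 + 0.46) ≈ 1.812764, so M₁ = 1.812764 × 80 ≈ 145.0211 million.
After the change m₂ = (1 + 0.46) / (0.2654 + 0.1 + 0.46) ≈ 1.768839, so M₂ = 1.768839 × 80 ≈ 141.5071 million.
ΔM = M₂ − M₁ = 141.5071 − 145.0211 = -3.514 million.

-3.514 million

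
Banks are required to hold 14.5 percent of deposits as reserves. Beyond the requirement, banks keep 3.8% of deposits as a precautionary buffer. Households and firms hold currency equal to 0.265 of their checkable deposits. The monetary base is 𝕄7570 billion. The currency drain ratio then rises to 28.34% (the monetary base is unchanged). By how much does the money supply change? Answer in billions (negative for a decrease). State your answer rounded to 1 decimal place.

-544.6 billion

Initially m₁ = (1 + 0.265) / (0.145 + 0.038 + 0.265) ≈ 2.823661, so M₁ = 2.823661 × 7570 ≈ 21375.1138 billion.
After the change m₂ = (1 + 0.2834) / (0.145 + 0.038 + 0.2834) ≈ 2.751715, so M₂ = 2.751715 × 7570 ≈ 20830.4826 billion.
ΔM = M₂ − M₁ = 20830.4826 − 21375.1138 = -544.6312 billion.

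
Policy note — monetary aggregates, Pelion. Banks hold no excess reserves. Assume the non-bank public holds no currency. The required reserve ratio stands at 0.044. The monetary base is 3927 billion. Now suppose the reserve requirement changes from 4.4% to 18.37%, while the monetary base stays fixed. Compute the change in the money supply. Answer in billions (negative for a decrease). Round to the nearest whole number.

-67873 billion

Initially m₁ = 1 / (0.044) ≈ 22.72727, so M₁ = 22.72727 × 3927 ≈ 89249.9893 billion.
After the change m₂ = 1 / (0.1837) ≈ 5.44366, so M₂ = 5.44366 × 3927 ≈ 21377.2528 billion.
ΔM = M₂ − M₁ = 21377.2528 − 89249.9893 = -67872.7365 billion.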